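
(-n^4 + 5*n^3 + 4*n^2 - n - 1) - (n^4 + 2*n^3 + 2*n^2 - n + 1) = -2*n^4 + 3*n^3 + 2*n^2 - 2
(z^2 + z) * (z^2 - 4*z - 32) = z^4 - 3*z^3 - 36*z^2 - 32*z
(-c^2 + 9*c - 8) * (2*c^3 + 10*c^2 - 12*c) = -2*c^5 + 8*c^4 + 86*c^3 - 188*c^2 + 96*c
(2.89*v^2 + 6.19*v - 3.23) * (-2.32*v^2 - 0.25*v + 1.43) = -6.7048*v^4 - 15.0833*v^3 + 10.0788*v^2 + 9.6592*v - 4.6189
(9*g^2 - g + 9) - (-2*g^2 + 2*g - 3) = 11*g^2 - 3*g + 12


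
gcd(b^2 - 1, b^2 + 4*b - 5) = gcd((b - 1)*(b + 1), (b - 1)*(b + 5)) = b - 1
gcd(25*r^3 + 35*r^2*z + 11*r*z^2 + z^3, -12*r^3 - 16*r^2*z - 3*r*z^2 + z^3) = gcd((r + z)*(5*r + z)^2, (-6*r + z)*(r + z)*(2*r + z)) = r + z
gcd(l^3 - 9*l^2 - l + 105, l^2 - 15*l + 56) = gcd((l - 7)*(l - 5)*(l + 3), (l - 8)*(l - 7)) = l - 7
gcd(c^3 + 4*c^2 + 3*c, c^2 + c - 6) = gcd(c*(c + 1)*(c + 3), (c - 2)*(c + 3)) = c + 3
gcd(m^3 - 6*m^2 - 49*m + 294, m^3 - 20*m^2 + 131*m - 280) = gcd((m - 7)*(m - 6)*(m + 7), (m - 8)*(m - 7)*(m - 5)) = m - 7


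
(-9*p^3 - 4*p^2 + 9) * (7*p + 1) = -63*p^4 - 37*p^3 - 4*p^2 + 63*p + 9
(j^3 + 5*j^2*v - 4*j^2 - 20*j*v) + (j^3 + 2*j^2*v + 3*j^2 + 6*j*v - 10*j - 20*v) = 2*j^3 + 7*j^2*v - j^2 - 14*j*v - 10*j - 20*v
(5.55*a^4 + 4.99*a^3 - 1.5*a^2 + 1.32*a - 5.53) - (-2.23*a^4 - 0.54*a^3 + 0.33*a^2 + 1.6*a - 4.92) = 7.78*a^4 + 5.53*a^3 - 1.83*a^2 - 0.28*a - 0.61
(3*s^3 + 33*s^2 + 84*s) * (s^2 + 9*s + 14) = 3*s^5 + 60*s^4 + 423*s^3 + 1218*s^2 + 1176*s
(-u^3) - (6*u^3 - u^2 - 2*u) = -7*u^3 + u^2 + 2*u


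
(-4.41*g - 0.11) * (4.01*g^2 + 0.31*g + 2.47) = -17.6841*g^3 - 1.8082*g^2 - 10.9268*g - 0.2717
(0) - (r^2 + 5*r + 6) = -r^2 - 5*r - 6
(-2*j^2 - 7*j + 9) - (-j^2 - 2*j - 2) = -j^2 - 5*j + 11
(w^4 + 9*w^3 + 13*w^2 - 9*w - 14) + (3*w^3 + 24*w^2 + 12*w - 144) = w^4 + 12*w^3 + 37*w^2 + 3*w - 158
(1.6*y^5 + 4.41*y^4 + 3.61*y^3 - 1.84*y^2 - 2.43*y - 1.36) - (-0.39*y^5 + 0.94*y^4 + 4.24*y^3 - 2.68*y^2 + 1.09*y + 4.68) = 1.99*y^5 + 3.47*y^4 - 0.63*y^3 + 0.84*y^2 - 3.52*y - 6.04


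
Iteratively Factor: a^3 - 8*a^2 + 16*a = (a - 4)*(a^2 - 4*a) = a*(a - 4)*(a - 4)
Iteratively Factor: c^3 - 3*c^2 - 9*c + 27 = (c - 3)*(c^2 - 9) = (c - 3)*(c + 3)*(c - 3)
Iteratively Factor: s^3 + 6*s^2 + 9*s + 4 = (s + 1)*(s^2 + 5*s + 4) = (s + 1)*(s + 4)*(s + 1)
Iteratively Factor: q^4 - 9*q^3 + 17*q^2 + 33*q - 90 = (q + 2)*(q^3 - 11*q^2 + 39*q - 45) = (q - 5)*(q + 2)*(q^2 - 6*q + 9) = (q - 5)*(q - 3)*(q + 2)*(q - 3)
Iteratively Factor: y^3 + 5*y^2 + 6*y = (y + 3)*(y^2 + 2*y) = y*(y + 3)*(y + 2)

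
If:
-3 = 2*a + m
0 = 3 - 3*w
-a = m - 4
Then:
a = -7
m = 11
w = 1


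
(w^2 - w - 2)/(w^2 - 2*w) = (w + 1)/w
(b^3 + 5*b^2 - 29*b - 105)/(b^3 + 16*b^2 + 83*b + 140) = (b^2 - 2*b - 15)/(b^2 + 9*b + 20)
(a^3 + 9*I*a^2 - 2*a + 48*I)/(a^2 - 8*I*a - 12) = (a^2 + 11*I*a - 24)/(a - 6*I)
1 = 1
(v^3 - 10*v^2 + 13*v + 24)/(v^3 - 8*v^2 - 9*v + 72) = (v + 1)/(v + 3)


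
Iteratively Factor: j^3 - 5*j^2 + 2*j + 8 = (j - 4)*(j^2 - j - 2) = (j - 4)*(j + 1)*(j - 2)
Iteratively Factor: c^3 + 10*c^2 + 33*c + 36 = (c + 4)*(c^2 + 6*c + 9) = (c + 3)*(c + 4)*(c + 3)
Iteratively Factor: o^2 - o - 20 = (o - 5)*(o + 4)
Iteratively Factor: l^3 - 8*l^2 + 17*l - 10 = (l - 5)*(l^2 - 3*l + 2) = (l - 5)*(l - 1)*(l - 2)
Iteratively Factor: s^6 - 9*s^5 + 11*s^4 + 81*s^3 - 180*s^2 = (s)*(s^5 - 9*s^4 + 11*s^3 + 81*s^2 - 180*s) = s*(s - 3)*(s^4 - 6*s^3 - 7*s^2 + 60*s) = s*(s - 4)*(s - 3)*(s^3 - 2*s^2 - 15*s) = s*(s - 4)*(s - 3)*(s + 3)*(s^2 - 5*s) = s^2*(s - 4)*(s - 3)*(s + 3)*(s - 5)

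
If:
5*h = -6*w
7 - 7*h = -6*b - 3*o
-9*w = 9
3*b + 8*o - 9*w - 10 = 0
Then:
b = 41/195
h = 6/5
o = 3/65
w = -1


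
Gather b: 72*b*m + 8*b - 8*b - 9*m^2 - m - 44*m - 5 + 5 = 72*b*m - 9*m^2 - 45*m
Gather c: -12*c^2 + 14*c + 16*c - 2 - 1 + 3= -12*c^2 + 30*c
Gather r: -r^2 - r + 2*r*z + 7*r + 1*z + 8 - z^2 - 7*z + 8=-r^2 + r*(2*z + 6) - z^2 - 6*z + 16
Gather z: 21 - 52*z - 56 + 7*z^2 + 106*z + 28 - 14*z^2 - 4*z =-7*z^2 + 50*z - 7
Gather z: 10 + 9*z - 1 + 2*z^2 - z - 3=2*z^2 + 8*z + 6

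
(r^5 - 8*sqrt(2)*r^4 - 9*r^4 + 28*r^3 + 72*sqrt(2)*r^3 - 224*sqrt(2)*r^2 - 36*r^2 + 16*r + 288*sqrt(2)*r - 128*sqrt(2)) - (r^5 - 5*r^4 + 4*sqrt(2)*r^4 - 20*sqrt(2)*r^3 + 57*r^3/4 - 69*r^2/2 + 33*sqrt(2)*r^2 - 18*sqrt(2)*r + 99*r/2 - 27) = -12*sqrt(2)*r^4 - 4*r^4 + 55*r^3/4 + 92*sqrt(2)*r^3 - 257*sqrt(2)*r^2 - 3*r^2/2 - 67*r/2 + 306*sqrt(2)*r - 128*sqrt(2) + 27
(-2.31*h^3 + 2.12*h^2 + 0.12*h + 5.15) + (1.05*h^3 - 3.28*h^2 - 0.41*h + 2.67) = -1.26*h^3 - 1.16*h^2 - 0.29*h + 7.82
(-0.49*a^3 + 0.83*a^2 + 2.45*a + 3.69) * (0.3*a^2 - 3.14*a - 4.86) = -0.147*a^5 + 1.7876*a^4 + 0.5102*a^3 - 10.6198*a^2 - 23.4936*a - 17.9334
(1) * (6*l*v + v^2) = 6*l*v + v^2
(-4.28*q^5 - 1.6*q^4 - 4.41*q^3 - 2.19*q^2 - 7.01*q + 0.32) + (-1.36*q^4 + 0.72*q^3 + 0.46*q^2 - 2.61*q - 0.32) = -4.28*q^5 - 2.96*q^4 - 3.69*q^3 - 1.73*q^2 - 9.62*q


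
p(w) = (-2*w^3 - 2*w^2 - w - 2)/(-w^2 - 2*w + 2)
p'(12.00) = 1.95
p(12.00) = 22.64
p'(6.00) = 1.85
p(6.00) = 11.13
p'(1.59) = -0.21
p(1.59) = 4.50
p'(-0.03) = -1.33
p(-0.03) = -0.96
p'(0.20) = -3.57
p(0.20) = -1.47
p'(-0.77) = -0.58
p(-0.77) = -0.51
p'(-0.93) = -0.84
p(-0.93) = -0.40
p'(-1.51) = -3.40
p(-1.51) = 0.67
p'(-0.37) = -0.47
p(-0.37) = -0.69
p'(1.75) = 0.34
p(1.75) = 4.51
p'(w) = (2*w + 2)*(-2*w^3 - 2*w^2 - w - 2)/(-w^2 - 2*w + 2)^2 + (-6*w^2 - 4*w - 1)/(-w^2 - 2*w + 2) = (2*w^4 + 8*w^3 - 9*w^2 - 12*w - 6)/(w^4 + 4*w^3 - 8*w + 4)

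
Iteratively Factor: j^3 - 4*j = (j)*(j^2 - 4) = j*(j - 2)*(j + 2)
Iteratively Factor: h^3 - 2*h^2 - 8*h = (h)*(h^2 - 2*h - 8) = h*(h - 4)*(h + 2)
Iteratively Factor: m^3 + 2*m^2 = (m)*(m^2 + 2*m) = m*(m + 2)*(m)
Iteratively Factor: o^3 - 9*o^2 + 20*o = (o - 5)*(o^2 - 4*o) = o*(o - 5)*(o - 4)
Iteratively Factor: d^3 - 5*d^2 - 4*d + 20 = (d + 2)*(d^2 - 7*d + 10) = (d - 2)*(d + 2)*(d - 5)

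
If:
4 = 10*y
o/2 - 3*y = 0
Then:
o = 12/5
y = 2/5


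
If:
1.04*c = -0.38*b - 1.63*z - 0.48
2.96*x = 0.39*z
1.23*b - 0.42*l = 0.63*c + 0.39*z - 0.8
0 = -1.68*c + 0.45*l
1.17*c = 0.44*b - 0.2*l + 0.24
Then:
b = -0.77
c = -0.05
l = -0.19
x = -0.01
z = -0.08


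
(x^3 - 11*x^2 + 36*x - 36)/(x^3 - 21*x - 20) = (-x^3 + 11*x^2 - 36*x + 36)/(-x^3 + 21*x + 20)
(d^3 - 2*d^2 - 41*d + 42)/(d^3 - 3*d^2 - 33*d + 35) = (d + 6)/(d + 5)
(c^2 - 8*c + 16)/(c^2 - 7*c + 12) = (c - 4)/(c - 3)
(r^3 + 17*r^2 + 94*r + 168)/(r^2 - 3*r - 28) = (r^2 + 13*r + 42)/(r - 7)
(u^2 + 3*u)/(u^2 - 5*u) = (u + 3)/(u - 5)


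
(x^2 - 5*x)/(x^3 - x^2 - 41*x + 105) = x/(x^2 + 4*x - 21)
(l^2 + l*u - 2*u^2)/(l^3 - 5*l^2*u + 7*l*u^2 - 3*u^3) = (l + 2*u)/(l^2 - 4*l*u + 3*u^2)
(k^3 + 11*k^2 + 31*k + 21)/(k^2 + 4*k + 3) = k + 7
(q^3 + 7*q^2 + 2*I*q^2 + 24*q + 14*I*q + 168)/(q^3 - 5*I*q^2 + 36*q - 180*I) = (q^2 + q*(7 - 4*I) - 28*I)/(q^2 - 11*I*q - 30)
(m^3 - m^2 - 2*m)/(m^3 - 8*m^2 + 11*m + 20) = m*(m - 2)/(m^2 - 9*m + 20)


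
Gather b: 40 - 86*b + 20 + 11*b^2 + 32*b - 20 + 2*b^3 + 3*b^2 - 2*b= 2*b^3 + 14*b^2 - 56*b + 40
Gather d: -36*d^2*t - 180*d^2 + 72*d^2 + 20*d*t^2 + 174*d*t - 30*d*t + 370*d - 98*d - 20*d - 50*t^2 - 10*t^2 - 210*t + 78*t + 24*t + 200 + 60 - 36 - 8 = d^2*(-36*t - 108) + d*(20*t^2 + 144*t + 252) - 60*t^2 - 108*t + 216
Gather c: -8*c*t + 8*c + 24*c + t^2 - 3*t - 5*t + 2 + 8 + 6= c*(32 - 8*t) + t^2 - 8*t + 16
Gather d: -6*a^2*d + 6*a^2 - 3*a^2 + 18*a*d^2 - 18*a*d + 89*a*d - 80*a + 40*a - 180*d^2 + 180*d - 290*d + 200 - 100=3*a^2 - 40*a + d^2*(18*a - 180) + d*(-6*a^2 + 71*a - 110) + 100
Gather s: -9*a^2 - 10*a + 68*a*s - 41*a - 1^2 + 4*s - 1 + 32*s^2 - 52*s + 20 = -9*a^2 - 51*a + 32*s^2 + s*(68*a - 48) + 18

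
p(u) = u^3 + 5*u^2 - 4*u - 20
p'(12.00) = 548.00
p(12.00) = 2380.00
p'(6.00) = 164.00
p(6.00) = 352.00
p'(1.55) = 18.71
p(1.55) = -10.46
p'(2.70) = 44.87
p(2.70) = 25.33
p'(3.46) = 66.51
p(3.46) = 67.44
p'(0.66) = 3.91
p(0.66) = -20.17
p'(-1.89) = -12.18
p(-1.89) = -1.33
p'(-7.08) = 75.58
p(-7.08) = -95.94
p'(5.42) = 138.33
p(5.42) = 264.42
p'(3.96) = 82.64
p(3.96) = 104.67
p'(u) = 3*u^2 + 10*u - 4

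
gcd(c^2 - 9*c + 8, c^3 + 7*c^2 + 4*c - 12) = c - 1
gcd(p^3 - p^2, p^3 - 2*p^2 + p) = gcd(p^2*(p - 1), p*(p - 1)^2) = p^2 - p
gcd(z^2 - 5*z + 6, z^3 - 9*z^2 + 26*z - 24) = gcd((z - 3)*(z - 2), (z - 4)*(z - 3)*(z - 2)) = z^2 - 5*z + 6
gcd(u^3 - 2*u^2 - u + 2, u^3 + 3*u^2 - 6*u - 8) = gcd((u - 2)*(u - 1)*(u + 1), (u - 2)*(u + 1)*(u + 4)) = u^2 - u - 2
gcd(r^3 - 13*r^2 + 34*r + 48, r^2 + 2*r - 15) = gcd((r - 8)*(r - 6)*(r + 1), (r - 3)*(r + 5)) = 1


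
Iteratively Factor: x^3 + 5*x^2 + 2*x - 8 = (x - 1)*(x^2 + 6*x + 8) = (x - 1)*(x + 4)*(x + 2)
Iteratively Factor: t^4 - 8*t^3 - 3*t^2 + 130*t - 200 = (t - 5)*(t^3 - 3*t^2 - 18*t + 40) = (t - 5)*(t + 4)*(t^2 - 7*t + 10) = (t - 5)^2*(t + 4)*(t - 2)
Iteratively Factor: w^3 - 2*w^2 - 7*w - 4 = (w - 4)*(w^2 + 2*w + 1) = (w - 4)*(w + 1)*(w + 1)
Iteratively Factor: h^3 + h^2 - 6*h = (h - 2)*(h^2 + 3*h) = h*(h - 2)*(h + 3)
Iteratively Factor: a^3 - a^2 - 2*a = (a)*(a^2 - a - 2) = a*(a - 2)*(a + 1)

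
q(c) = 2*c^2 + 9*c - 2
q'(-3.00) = -3.00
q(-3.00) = -11.00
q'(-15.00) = -51.00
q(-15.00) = 313.00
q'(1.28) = 14.12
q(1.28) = 12.80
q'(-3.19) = -3.76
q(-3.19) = -10.36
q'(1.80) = 16.20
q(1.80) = 20.68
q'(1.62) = 15.48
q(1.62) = 17.83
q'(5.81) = 32.24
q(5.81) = 117.80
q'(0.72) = 11.88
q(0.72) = 5.52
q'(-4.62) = -9.48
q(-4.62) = -0.89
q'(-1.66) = 2.36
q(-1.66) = -11.43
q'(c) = 4*c + 9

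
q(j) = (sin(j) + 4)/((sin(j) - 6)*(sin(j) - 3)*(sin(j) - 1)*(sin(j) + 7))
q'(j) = -(sin(j) + 4)*cos(j)/((sin(j) - 6)*(sin(j) - 3)*(sin(j) - 1)*(sin(j) + 7)^2) + cos(j)/((sin(j) - 6)*(sin(j) - 3)*(sin(j) - 1)*(sin(j) + 7)) - (sin(j) + 4)*cos(j)/((sin(j) - 6)*(sin(j) - 3)*(sin(j) - 1)^2*(sin(j) + 7)) - (sin(j) + 4)*cos(j)/((sin(j) - 6)*(sin(j) - 3)^2*(sin(j) - 1)*(sin(j) + 7)) - (sin(j) + 4)*cos(j)/((sin(j) - 6)^2*(sin(j) - 3)*(sin(j) - 1)*(sin(j) + 7))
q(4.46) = -0.01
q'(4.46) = 0.00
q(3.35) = -0.02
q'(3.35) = 0.03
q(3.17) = -0.03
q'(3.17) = 0.05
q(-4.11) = -0.31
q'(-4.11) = 1.13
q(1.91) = -1.05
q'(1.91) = 6.40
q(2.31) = -0.20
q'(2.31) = 0.60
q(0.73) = -0.15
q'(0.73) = -0.41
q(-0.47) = -0.02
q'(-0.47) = -0.02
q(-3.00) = -0.03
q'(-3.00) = 0.04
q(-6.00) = -0.05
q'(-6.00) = -0.10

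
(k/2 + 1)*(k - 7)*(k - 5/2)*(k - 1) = k^4/2 - 17*k^3/4 + 3*k^2 + 73*k/4 - 35/2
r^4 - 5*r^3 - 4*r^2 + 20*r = r*(r - 5)*(r - 2)*(r + 2)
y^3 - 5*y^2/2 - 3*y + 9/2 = (y - 3)*(y - 1)*(y + 3/2)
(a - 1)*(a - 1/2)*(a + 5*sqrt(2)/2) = a^3 - 3*a^2/2 + 5*sqrt(2)*a^2/2 - 15*sqrt(2)*a/4 + a/2 + 5*sqrt(2)/4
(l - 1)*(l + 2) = l^2 + l - 2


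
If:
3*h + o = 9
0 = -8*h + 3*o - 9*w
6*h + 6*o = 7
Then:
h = 47/12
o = -11/4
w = -475/108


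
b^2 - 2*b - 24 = (b - 6)*(b + 4)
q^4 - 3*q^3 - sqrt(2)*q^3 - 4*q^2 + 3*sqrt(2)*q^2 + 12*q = q*(q - 3)*(q - 2*sqrt(2))*(q + sqrt(2))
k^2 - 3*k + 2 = (k - 2)*(k - 1)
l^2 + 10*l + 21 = (l + 3)*(l + 7)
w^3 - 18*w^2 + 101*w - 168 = (w - 8)*(w - 7)*(w - 3)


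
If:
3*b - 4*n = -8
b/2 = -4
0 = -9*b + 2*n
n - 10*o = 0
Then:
No Solution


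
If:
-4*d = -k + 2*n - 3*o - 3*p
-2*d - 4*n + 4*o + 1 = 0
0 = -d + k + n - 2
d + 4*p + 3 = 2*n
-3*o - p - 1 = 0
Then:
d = -11/39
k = 115/78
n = 19/78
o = -23/156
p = -29/52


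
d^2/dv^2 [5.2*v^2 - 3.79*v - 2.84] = 10.4000000000000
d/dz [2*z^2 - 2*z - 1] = 4*z - 2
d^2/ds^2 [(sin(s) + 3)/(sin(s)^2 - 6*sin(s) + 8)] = (-sin(s)^5 - 18*sin(s)^4 + 104*sin(s)^3 - 42*sin(s)^2 - 364*sin(s) + 264)/(sin(s)^2 - 6*sin(s) + 8)^3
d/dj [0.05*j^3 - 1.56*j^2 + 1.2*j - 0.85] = 0.15*j^2 - 3.12*j + 1.2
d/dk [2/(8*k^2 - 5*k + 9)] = 2*(5 - 16*k)/(8*k^2 - 5*k + 9)^2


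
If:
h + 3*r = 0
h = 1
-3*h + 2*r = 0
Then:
No Solution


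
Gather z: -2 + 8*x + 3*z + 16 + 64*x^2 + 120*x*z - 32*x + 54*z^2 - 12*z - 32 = 64*x^2 - 24*x + 54*z^2 + z*(120*x - 9) - 18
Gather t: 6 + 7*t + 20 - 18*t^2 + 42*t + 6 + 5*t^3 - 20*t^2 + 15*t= 5*t^3 - 38*t^2 + 64*t + 32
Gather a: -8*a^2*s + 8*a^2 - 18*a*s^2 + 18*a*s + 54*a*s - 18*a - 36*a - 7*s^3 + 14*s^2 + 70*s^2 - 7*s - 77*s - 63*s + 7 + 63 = a^2*(8 - 8*s) + a*(-18*s^2 + 72*s - 54) - 7*s^3 + 84*s^2 - 147*s + 70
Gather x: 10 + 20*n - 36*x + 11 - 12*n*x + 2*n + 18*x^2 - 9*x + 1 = 22*n + 18*x^2 + x*(-12*n - 45) + 22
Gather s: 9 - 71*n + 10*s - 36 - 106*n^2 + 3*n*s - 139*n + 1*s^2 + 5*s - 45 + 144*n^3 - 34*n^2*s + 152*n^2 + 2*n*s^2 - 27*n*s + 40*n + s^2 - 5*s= 144*n^3 + 46*n^2 - 170*n + s^2*(2*n + 2) + s*(-34*n^2 - 24*n + 10) - 72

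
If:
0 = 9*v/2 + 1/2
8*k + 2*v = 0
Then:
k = 1/36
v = -1/9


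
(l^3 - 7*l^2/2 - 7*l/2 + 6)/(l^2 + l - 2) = (l^2 - 5*l/2 - 6)/(l + 2)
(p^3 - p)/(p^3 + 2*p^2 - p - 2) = p/(p + 2)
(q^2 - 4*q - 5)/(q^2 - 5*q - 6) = (q - 5)/(q - 6)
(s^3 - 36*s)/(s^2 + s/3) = 3*(s^2 - 36)/(3*s + 1)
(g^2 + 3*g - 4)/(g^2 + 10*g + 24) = (g - 1)/(g + 6)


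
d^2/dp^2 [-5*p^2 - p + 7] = -10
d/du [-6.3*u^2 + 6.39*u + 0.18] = 6.39 - 12.6*u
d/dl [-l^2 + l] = 1 - 2*l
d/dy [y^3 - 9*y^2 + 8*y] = 3*y^2 - 18*y + 8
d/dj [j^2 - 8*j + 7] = 2*j - 8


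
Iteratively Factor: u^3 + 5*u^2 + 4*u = (u + 1)*(u^2 + 4*u) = u*(u + 1)*(u + 4)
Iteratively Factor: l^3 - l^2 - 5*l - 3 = (l - 3)*(l^2 + 2*l + 1) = (l - 3)*(l + 1)*(l + 1)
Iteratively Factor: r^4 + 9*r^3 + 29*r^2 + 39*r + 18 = (r + 2)*(r^3 + 7*r^2 + 15*r + 9) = (r + 2)*(r + 3)*(r^2 + 4*r + 3) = (r + 1)*(r + 2)*(r + 3)*(r + 3)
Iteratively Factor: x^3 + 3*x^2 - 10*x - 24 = (x + 4)*(x^2 - x - 6) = (x - 3)*(x + 4)*(x + 2)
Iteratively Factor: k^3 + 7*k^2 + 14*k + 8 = (k + 4)*(k^2 + 3*k + 2) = (k + 2)*(k + 4)*(k + 1)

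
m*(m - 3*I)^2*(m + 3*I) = m^4 - 3*I*m^3 + 9*m^2 - 27*I*m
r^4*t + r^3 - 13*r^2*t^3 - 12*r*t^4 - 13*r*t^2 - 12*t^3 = (r - 4*t)*(r + t)*(r + 3*t)*(r*t + 1)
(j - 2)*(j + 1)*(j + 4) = j^3 + 3*j^2 - 6*j - 8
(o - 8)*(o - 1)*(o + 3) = o^3 - 6*o^2 - 19*o + 24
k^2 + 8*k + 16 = (k + 4)^2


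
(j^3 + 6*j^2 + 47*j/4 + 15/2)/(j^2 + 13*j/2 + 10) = (j^2 + 7*j/2 + 3)/(j + 4)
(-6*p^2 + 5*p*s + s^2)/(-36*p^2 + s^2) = (p - s)/(6*p - s)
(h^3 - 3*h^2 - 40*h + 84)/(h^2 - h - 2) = (h^2 - h - 42)/(h + 1)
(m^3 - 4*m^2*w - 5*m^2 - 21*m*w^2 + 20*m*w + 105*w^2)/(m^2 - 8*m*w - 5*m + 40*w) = (-m^2 + 4*m*w + 21*w^2)/(-m + 8*w)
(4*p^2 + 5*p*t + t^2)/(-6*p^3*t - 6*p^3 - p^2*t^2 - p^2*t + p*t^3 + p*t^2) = (-4*p^2 - 5*p*t - t^2)/(p*(6*p^2*t + 6*p^2 + p*t^2 + p*t - t^3 - t^2))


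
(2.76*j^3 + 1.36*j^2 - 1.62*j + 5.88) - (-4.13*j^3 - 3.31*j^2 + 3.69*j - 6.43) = 6.89*j^3 + 4.67*j^2 - 5.31*j + 12.31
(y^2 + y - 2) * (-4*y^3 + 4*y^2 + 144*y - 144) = -4*y^5 + 156*y^3 - 8*y^2 - 432*y + 288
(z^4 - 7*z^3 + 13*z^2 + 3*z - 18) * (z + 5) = z^5 - 2*z^4 - 22*z^3 + 68*z^2 - 3*z - 90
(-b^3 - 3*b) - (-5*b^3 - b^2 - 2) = 4*b^3 + b^2 - 3*b + 2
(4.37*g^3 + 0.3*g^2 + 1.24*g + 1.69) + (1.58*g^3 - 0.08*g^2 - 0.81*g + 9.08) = 5.95*g^3 + 0.22*g^2 + 0.43*g + 10.77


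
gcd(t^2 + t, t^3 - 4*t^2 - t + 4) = t + 1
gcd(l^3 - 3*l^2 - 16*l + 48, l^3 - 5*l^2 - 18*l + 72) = l^2 + l - 12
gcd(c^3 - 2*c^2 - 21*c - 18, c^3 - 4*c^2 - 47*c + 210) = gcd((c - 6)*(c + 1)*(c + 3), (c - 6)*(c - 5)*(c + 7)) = c - 6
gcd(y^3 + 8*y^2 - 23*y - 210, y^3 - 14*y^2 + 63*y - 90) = y - 5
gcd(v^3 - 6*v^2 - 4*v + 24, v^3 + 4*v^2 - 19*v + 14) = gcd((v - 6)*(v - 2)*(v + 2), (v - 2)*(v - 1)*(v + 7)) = v - 2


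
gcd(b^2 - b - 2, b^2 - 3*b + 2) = b - 2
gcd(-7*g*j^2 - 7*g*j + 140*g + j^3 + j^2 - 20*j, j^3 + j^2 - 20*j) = j^2 + j - 20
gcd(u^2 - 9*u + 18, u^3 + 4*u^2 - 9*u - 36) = u - 3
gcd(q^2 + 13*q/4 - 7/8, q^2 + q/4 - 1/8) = q - 1/4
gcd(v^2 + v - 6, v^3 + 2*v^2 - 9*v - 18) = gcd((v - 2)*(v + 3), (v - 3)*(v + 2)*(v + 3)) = v + 3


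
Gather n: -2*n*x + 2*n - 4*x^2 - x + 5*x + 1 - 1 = n*(2 - 2*x) - 4*x^2 + 4*x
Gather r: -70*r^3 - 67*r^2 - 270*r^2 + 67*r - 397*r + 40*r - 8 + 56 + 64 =-70*r^3 - 337*r^2 - 290*r + 112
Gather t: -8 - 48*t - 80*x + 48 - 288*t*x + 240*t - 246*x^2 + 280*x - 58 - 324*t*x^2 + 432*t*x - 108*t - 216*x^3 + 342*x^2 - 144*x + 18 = t*(-324*x^2 + 144*x + 84) - 216*x^3 + 96*x^2 + 56*x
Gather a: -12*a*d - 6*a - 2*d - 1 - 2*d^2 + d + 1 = a*(-12*d - 6) - 2*d^2 - d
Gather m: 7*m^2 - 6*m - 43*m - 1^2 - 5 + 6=7*m^2 - 49*m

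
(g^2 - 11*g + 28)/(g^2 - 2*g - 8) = (g - 7)/(g + 2)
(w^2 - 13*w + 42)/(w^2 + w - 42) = (w - 7)/(w + 7)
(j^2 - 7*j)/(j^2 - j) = (j - 7)/(j - 1)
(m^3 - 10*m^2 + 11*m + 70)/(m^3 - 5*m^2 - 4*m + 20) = (m - 7)/(m - 2)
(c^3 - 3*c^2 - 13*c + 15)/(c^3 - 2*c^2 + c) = (c^2 - 2*c - 15)/(c*(c - 1))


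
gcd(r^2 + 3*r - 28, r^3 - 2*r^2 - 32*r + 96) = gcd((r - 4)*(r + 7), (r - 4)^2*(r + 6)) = r - 4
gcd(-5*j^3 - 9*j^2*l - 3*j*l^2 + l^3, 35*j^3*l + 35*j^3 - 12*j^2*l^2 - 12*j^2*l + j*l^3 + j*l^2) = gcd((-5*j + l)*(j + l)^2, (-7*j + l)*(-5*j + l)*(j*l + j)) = 5*j - l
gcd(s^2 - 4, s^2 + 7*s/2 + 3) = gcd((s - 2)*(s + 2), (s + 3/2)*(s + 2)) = s + 2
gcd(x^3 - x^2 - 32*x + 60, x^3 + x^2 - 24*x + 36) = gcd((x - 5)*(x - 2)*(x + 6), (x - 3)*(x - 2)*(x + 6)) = x^2 + 4*x - 12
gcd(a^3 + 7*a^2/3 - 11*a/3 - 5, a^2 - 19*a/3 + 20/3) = 1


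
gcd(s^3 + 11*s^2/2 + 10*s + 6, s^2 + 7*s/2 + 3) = s^2 + 7*s/2 + 3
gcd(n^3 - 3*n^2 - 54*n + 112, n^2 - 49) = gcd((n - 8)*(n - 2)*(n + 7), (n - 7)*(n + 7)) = n + 7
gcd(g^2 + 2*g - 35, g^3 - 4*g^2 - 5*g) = g - 5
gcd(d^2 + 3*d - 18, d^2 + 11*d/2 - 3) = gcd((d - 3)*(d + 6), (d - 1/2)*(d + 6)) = d + 6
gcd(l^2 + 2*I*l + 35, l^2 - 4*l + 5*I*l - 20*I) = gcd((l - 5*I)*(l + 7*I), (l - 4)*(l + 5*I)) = 1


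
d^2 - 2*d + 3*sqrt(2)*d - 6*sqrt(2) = (d - 2)*(d + 3*sqrt(2))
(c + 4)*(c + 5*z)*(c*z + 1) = c^3*z + 5*c^2*z^2 + 4*c^2*z + c^2 + 20*c*z^2 + 5*c*z + 4*c + 20*z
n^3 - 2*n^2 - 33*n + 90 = (n - 5)*(n - 3)*(n + 6)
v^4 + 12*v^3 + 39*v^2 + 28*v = v*(v + 1)*(v + 4)*(v + 7)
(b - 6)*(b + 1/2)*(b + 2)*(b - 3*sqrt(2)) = b^4 - 3*sqrt(2)*b^3 - 7*b^3/2 - 14*b^2 + 21*sqrt(2)*b^2/2 - 6*b + 42*sqrt(2)*b + 18*sqrt(2)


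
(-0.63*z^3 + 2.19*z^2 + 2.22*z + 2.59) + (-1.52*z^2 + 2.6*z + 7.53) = -0.63*z^3 + 0.67*z^2 + 4.82*z + 10.12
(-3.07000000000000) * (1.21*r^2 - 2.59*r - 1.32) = -3.7147*r^2 + 7.9513*r + 4.0524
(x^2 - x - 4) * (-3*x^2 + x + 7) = -3*x^4 + 4*x^3 + 18*x^2 - 11*x - 28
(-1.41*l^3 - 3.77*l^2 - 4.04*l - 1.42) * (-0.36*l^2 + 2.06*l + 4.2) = 0.5076*l^5 - 1.5474*l^4 - 12.2338*l^3 - 23.6452*l^2 - 19.8932*l - 5.964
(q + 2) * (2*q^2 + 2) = 2*q^3 + 4*q^2 + 2*q + 4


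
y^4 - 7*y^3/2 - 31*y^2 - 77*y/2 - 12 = (y - 8)*(y + 1/2)*(y + 1)*(y + 3)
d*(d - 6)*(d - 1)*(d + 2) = d^4 - 5*d^3 - 8*d^2 + 12*d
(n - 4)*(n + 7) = n^2 + 3*n - 28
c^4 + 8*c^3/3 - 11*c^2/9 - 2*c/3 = c*(c - 2/3)*(c + 1/3)*(c + 3)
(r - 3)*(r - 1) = r^2 - 4*r + 3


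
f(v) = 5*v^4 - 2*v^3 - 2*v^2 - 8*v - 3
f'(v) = 20*v^3 - 6*v^2 - 4*v - 8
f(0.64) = -8.62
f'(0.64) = -7.77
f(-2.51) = 234.56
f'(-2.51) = -352.03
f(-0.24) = -1.15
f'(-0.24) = -7.66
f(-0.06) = -2.53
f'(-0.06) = -7.79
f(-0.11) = -2.14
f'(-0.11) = -7.66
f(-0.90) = 7.32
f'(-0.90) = -23.84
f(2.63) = 164.96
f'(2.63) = 303.81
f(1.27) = -7.48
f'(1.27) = 18.21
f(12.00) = 99837.00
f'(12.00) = 33640.00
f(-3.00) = 462.00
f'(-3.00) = -590.00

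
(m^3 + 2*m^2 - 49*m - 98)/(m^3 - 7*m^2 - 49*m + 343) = (m + 2)/(m - 7)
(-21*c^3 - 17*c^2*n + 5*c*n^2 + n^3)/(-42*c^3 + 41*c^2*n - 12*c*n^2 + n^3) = (7*c^2 + 8*c*n + n^2)/(14*c^2 - 9*c*n + n^2)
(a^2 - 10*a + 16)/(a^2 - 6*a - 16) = (a - 2)/(a + 2)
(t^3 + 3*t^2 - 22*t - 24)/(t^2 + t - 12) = (t^3 + 3*t^2 - 22*t - 24)/(t^2 + t - 12)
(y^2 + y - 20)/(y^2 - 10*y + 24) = (y + 5)/(y - 6)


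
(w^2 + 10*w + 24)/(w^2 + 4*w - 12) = (w + 4)/(w - 2)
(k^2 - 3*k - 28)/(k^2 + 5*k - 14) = (k^2 - 3*k - 28)/(k^2 + 5*k - 14)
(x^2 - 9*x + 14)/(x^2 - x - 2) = (x - 7)/(x + 1)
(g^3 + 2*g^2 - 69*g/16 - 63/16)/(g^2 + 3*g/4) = g + 5/4 - 21/(4*g)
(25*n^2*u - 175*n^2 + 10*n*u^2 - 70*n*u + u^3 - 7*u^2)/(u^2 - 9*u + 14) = (25*n^2 + 10*n*u + u^2)/(u - 2)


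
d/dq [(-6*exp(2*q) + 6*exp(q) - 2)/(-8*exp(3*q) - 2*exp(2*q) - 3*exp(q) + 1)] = (-48*exp(3*q) + 96*exp(2*q) - 18*exp(q) - 20)*exp(2*q)/(64*exp(6*q) + 32*exp(5*q) + 52*exp(4*q) - 4*exp(3*q) + 5*exp(2*q) - 6*exp(q) + 1)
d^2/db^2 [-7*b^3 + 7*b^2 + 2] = 14 - 42*b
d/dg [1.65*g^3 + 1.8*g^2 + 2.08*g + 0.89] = 4.95*g^2 + 3.6*g + 2.08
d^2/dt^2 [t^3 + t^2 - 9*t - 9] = 6*t + 2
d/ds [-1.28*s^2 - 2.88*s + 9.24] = -2.56*s - 2.88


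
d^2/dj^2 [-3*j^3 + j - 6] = -18*j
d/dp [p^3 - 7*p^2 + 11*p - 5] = 3*p^2 - 14*p + 11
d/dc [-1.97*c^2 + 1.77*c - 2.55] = 1.77 - 3.94*c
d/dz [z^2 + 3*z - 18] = 2*z + 3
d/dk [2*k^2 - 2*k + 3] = 4*k - 2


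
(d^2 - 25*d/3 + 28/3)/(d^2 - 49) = (d - 4/3)/(d + 7)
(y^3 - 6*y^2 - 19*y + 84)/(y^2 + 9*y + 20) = (y^2 - 10*y + 21)/(y + 5)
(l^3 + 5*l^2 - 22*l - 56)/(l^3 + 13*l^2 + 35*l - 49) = (l^2 - 2*l - 8)/(l^2 + 6*l - 7)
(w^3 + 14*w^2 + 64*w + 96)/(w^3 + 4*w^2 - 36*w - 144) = (w + 4)/(w - 6)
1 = 1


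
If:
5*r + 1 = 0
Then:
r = -1/5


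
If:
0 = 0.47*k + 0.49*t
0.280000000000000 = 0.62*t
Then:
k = -0.47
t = 0.45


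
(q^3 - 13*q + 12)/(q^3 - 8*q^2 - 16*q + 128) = (q^2 - 4*q + 3)/(q^2 - 12*q + 32)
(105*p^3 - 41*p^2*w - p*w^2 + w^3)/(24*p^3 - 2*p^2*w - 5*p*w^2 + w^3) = (35*p^2 - 2*p*w - w^2)/(8*p^2 + 2*p*w - w^2)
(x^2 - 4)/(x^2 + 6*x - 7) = (x^2 - 4)/(x^2 + 6*x - 7)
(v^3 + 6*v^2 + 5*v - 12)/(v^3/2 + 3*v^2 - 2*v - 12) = 2*(v^3 + 6*v^2 + 5*v - 12)/(v^3 + 6*v^2 - 4*v - 24)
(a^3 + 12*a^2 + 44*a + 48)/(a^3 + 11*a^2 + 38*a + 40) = (a + 6)/(a + 5)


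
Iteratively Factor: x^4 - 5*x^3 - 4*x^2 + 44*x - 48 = (x + 3)*(x^3 - 8*x^2 + 20*x - 16) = (x - 4)*(x + 3)*(x^2 - 4*x + 4) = (x - 4)*(x - 2)*(x + 3)*(x - 2)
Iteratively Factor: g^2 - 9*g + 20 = (g - 4)*(g - 5)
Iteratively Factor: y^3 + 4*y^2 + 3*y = (y + 3)*(y^2 + y) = (y + 1)*(y + 3)*(y)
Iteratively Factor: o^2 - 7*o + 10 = (o - 5)*(o - 2)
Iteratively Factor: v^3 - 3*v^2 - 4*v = (v)*(v^2 - 3*v - 4) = v*(v + 1)*(v - 4)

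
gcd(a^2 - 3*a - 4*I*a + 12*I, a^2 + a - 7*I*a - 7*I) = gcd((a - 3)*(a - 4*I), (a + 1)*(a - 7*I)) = 1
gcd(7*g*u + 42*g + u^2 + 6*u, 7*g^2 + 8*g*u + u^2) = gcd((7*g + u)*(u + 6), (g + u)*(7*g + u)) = 7*g + u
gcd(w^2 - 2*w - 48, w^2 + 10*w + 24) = w + 6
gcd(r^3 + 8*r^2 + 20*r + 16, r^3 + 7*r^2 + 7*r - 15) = 1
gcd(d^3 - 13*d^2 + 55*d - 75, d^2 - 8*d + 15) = d^2 - 8*d + 15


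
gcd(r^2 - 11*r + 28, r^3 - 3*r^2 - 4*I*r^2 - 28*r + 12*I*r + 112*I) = r - 7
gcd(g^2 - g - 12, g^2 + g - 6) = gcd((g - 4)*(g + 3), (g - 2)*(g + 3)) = g + 3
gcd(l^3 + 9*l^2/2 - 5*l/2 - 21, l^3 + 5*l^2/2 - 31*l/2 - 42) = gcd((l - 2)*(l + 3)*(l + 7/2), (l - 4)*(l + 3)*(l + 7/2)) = l^2 + 13*l/2 + 21/2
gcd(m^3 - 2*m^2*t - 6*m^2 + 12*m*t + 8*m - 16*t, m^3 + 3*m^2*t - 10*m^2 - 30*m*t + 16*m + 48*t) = m - 2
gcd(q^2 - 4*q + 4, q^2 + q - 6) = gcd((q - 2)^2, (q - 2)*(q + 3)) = q - 2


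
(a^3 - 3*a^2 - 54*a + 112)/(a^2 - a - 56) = a - 2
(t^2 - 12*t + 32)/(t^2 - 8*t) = (t - 4)/t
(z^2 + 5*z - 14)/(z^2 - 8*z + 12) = (z + 7)/(z - 6)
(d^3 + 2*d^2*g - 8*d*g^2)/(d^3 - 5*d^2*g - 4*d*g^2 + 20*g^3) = d*(d + 4*g)/(d^2 - 3*d*g - 10*g^2)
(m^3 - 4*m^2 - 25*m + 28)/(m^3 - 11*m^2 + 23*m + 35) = (m^2 + 3*m - 4)/(m^2 - 4*m - 5)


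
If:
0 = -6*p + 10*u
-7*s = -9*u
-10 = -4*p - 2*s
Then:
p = 175/97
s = 135/97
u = 105/97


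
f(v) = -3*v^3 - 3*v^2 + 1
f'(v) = -9*v^2 - 6*v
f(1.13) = -7.16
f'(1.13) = -18.27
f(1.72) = -23.14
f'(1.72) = -36.95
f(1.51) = -16.17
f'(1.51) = -29.58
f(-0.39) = 0.72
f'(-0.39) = 0.97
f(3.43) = -155.36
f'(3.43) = -126.46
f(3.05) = -112.03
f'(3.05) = -102.02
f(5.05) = -461.87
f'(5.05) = -259.82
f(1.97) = -33.58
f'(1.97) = -46.75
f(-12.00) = 4753.00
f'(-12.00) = -1224.00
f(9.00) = -2429.00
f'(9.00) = -783.00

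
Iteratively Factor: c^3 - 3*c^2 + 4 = (c - 2)*(c^2 - c - 2) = (c - 2)^2*(c + 1)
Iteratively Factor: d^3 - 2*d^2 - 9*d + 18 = (d + 3)*(d^2 - 5*d + 6) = (d - 2)*(d + 3)*(d - 3)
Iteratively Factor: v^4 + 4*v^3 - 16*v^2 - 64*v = (v)*(v^3 + 4*v^2 - 16*v - 64) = v*(v + 4)*(v^2 - 16) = v*(v + 4)^2*(v - 4)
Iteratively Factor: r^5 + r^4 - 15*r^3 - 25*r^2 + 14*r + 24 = (r + 3)*(r^4 - 2*r^3 - 9*r^2 + 2*r + 8) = (r + 2)*(r + 3)*(r^3 - 4*r^2 - r + 4) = (r - 4)*(r + 2)*(r + 3)*(r^2 - 1) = (r - 4)*(r + 1)*(r + 2)*(r + 3)*(r - 1)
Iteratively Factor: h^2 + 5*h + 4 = (h + 1)*(h + 4)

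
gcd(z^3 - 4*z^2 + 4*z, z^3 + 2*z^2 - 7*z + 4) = 1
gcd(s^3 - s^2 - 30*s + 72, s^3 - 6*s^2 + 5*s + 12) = s^2 - 7*s + 12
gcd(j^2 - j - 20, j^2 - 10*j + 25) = j - 5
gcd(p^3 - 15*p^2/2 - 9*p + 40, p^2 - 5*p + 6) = p - 2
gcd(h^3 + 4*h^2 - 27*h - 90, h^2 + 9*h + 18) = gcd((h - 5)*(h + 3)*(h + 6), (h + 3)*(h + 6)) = h^2 + 9*h + 18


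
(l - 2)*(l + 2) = l^2 - 4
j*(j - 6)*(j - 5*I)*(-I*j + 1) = -I*j^4 - 4*j^3 + 6*I*j^3 + 24*j^2 - 5*I*j^2 + 30*I*j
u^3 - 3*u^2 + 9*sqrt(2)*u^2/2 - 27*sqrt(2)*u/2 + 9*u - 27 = (u - 3)*(u + 3*sqrt(2)/2)*(u + 3*sqrt(2))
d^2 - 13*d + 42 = (d - 7)*(d - 6)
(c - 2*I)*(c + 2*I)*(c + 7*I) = c^3 + 7*I*c^2 + 4*c + 28*I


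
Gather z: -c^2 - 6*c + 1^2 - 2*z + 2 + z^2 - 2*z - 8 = -c^2 - 6*c + z^2 - 4*z - 5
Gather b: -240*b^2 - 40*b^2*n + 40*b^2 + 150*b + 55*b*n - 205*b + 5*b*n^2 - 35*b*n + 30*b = b^2*(-40*n - 200) + b*(5*n^2 + 20*n - 25)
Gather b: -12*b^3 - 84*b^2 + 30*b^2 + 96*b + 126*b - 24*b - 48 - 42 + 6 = -12*b^3 - 54*b^2 + 198*b - 84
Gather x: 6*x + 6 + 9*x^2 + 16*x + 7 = 9*x^2 + 22*x + 13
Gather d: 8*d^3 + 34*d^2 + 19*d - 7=8*d^3 + 34*d^2 + 19*d - 7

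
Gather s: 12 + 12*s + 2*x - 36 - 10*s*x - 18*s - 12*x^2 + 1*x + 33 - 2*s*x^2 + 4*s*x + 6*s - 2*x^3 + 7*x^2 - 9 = s*(-2*x^2 - 6*x) - 2*x^3 - 5*x^2 + 3*x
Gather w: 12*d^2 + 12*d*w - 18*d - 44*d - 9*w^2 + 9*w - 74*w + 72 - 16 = 12*d^2 - 62*d - 9*w^2 + w*(12*d - 65) + 56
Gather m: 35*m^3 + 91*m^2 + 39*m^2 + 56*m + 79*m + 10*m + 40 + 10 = 35*m^3 + 130*m^2 + 145*m + 50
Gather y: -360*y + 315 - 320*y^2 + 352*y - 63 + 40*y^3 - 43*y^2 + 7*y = 40*y^3 - 363*y^2 - y + 252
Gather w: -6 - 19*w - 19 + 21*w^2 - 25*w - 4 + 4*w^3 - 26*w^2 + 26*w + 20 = 4*w^3 - 5*w^2 - 18*w - 9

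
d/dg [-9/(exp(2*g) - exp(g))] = 9*(2*exp(g) - 1)*exp(-g)/(1 - exp(g))^2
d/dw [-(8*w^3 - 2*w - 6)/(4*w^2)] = (-4*w^3 - w - 6)/(2*w^3)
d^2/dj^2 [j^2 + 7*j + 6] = 2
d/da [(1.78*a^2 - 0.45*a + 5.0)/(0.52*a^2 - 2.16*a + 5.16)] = (-3.6108*a^2 + 13.1696*a + 8.478)/(0.2704*a^4 - 2.2464*a^3 + 10.032*a^2 - 22.2912*a + 26.6256)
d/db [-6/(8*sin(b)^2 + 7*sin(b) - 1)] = 6*(16*sin(b) + 7)*cos(b)/(8*sin(b)^2 + 7*sin(b) - 1)^2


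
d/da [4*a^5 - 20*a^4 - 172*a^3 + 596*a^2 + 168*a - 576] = 20*a^4 - 80*a^3 - 516*a^2 + 1192*a + 168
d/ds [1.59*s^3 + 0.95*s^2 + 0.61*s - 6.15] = 4.77*s^2 + 1.9*s + 0.61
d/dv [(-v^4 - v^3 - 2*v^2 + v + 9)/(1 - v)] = (3*v^4 - 2*v^3 - v^2 - 4*v + 10)/(v^2 - 2*v + 1)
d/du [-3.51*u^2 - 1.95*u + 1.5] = -7.02*u - 1.95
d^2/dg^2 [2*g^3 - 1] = 12*g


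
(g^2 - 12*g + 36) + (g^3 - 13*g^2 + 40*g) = g^3 - 12*g^2 + 28*g + 36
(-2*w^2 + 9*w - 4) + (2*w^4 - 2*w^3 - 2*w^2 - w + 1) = 2*w^4 - 2*w^3 - 4*w^2 + 8*w - 3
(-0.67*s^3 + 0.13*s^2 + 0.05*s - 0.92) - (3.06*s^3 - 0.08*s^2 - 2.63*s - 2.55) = -3.73*s^3 + 0.21*s^2 + 2.68*s + 1.63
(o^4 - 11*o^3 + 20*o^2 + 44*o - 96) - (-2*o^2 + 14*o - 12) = o^4 - 11*o^3 + 22*o^2 + 30*o - 84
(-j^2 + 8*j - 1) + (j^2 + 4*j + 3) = 12*j + 2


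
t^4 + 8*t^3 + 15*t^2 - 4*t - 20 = (t - 1)*(t + 2)^2*(t + 5)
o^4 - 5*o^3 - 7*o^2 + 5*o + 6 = (o - 6)*(o - 1)*(o + 1)^2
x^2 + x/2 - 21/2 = (x - 3)*(x + 7/2)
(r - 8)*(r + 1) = r^2 - 7*r - 8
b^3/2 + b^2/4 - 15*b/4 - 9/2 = (b/2 + 1)*(b - 3)*(b + 3/2)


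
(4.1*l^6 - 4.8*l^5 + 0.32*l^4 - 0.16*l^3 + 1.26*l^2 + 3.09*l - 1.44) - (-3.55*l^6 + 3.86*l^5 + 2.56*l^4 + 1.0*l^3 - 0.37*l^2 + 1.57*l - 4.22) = 7.65*l^6 - 8.66*l^5 - 2.24*l^4 - 1.16*l^3 + 1.63*l^2 + 1.52*l + 2.78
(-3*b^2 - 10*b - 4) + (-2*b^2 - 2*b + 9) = -5*b^2 - 12*b + 5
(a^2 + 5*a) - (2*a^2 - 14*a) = -a^2 + 19*a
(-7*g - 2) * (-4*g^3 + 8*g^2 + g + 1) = 28*g^4 - 48*g^3 - 23*g^2 - 9*g - 2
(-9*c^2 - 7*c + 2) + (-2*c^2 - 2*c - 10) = -11*c^2 - 9*c - 8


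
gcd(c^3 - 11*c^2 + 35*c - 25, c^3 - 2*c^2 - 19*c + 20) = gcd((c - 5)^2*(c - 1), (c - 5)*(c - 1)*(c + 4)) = c^2 - 6*c + 5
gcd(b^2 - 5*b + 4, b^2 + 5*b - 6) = b - 1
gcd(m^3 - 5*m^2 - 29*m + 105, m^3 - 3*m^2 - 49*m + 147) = m^2 - 10*m + 21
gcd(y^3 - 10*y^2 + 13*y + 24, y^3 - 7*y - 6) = y^2 - 2*y - 3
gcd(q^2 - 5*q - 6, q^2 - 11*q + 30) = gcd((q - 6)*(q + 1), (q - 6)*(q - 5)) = q - 6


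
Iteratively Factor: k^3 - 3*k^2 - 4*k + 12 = (k - 3)*(k^2 - 4) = (k - 3)*(k + 2)*(k - 2)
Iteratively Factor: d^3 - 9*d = (d - 3)*(d^2 + 3*d) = d*(d - 3)*(d + 3)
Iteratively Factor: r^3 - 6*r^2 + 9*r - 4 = (r - 1)*(r^2 - 5*r + 4) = (r - 1)^2*(r - 4)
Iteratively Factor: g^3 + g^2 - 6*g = (g + 3)*(g^2 - 2*g) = g*(g + 3)*(g - 2)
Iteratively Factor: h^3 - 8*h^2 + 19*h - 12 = (h - 1)*(h^2 - 7*h + 12) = (h - 3)*(h - 1)*(h - 4)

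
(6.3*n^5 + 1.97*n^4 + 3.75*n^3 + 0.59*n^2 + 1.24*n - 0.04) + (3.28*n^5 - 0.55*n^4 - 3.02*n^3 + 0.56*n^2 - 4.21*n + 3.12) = 9.58*n^5 + 1.42*n^4 + 0.73*n^3 + 1.15*n^2 - 2.97*n + 3.08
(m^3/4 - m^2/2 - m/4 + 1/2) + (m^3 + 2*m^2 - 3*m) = 5*m^3/4 + 3*m^2/2 - 13*m/4 + 1/2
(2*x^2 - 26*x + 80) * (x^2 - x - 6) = 2*x^4 - 28*x^3 + 94*x^2 + 76*x - 480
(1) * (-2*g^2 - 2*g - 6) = -2*g^2 - 2*g - 6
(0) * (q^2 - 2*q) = 0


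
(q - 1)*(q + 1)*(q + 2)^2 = q^4 + 4*q^3 + 3*q^2 - 4*q - 4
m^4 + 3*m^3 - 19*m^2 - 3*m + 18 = (m - 3)*(m - 1)*(m + 1)*(m + 6)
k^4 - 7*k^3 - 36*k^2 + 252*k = k*(k - 7)*(k - 6)*(k + 6)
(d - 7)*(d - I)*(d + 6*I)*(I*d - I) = I*d^4 - 5*d^3 - 8*I*d^3 + 40*d^2 + 13*I*d^2 - 35*d - 48*I*d + 42*I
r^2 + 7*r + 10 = (r + 2)*(r + 5)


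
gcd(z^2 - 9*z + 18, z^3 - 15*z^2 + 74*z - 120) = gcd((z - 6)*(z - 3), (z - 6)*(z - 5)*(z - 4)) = z - 6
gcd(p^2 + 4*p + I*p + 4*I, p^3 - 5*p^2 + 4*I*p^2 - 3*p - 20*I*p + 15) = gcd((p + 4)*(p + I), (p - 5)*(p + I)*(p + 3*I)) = p + I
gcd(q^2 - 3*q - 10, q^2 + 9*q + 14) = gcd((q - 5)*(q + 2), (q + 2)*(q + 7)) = q + 2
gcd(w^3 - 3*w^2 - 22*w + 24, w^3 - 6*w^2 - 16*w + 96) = w^2 - 2*w - 24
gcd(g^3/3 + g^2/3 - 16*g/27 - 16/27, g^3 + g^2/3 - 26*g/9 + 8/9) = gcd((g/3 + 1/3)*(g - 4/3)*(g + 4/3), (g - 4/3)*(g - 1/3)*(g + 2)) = g - 4/3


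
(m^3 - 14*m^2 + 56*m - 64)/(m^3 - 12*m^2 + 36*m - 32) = (m - 4)/(m - 2)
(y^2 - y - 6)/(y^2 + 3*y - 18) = (y + 2)/(y + 6)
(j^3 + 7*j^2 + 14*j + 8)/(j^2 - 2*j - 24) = (j^2 + 3*j + 2)/(j - 6)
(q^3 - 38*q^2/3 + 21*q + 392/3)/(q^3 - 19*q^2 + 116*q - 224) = (q + 7/3)/(q - 4)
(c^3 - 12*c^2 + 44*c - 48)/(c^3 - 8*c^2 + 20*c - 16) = (c - 6)/(c - 2)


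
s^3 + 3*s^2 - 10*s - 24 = (s - 3)*(s + 2)*(s + 4)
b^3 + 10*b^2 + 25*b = b*(b + 5)^2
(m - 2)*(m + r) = m^2 + m*r - 2*m - 2*r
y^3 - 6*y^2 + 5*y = y*(y - 5)*(y - 1)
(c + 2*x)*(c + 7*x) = c^2 + 9*c*x + 14*x^2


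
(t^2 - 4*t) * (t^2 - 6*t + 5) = t^4 - 10*t^3 + 29*t^2 - 20*t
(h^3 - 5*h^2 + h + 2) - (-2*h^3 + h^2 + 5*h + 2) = 3*h^3 - 6*h^2 - 4*h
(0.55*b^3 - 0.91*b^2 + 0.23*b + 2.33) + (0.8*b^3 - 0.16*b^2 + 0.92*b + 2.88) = 1.35*b^3 - 1.07*b^2 + 1.15*b + 5.21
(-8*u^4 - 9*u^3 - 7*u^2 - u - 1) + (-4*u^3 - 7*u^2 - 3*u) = -8*u^4 - 13*u^3 - 14*u^2 - 4*u - 1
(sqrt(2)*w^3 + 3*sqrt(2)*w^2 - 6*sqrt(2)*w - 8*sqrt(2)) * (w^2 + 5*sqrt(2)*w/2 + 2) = sqrt(2)*w^5 + 3*sqrt(2)*w^4 + 5*w^4 - 4*sqrt(2)*w^3 + 15*w^3 - 30*w^2 - 2*sqrt(2)*w^2 - 40*w - 12*sqrt(2)*w - 16*sqrt(2)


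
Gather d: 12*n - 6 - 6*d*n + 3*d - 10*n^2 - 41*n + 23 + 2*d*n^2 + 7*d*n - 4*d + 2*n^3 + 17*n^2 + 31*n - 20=d*(2*n^2 + n - 1) + 2*n^3 + 7*n^2 + 2*n - 3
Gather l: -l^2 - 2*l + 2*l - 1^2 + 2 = 1 - l^2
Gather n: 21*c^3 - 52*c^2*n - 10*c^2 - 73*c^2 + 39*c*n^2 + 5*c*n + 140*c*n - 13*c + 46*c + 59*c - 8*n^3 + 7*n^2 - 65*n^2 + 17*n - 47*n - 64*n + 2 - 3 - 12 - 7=21*c^3 - 83*c^2 + 92*c - 8*n^3 + n^2*(39*c - 58) + n*(-52*c^2 + 145*c - 94) - 20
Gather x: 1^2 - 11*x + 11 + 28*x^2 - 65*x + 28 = 28*x^2 - 76*x + 40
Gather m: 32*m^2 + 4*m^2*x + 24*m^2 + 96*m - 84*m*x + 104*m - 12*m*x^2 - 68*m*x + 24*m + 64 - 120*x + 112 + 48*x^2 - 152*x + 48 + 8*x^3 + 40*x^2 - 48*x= m^2*(4*x + 56) + m*(-12*x^2 - 152*x + 224) + 8*x^3 + 88*x^2 - 320*x + 224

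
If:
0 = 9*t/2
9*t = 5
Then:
No Solution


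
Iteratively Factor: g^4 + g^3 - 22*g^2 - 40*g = (g - 5)*(g^3 + 6*g^2 + 8*g) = (g - 5)*(g + 2)*(g^2 + 4*g) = g*(g - 5)*(g + 2)*(g + 4)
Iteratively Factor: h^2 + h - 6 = (h - 2)*(h + 3)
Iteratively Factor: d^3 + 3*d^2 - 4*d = (d)*(d^2 + 3*d - 4) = d*(d - 1)*(d + 4)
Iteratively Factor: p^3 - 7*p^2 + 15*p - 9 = (p - 3)*(p^2 - 4*p + 3) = (p - 3)*(p - 1)*(p - 3)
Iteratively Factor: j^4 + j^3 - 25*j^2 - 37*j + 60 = (j + 3)*(j^3 - 2*j^2 - 19*j + 20) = (j + 3)*(j + 4)*(j^2 - 6*j + 5) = (j - 1)*(j + 3)*(j + 4)*(j - 5)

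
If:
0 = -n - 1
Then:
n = -1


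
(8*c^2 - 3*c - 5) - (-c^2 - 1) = 9*c^2 - 3*c - 4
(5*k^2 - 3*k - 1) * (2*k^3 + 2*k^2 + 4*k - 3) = 10*k^5 + 4*k^4 + 12*k^3 - 29*k^2 + 5*k + 3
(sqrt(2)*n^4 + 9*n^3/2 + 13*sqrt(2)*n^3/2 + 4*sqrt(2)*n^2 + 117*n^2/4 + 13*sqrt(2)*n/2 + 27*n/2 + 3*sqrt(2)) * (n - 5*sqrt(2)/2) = sqrt(2)*n^5 - n^4/2 + 13*sqrt(2)*n^4/2 - 29*sqrt(2)*n^3/4 - 13*n^3/4 - 533*sqrt(2)*n^2/8 - 13*n^2/2 - 123*sqrt(2)*n/4 - 65*n/2 - 15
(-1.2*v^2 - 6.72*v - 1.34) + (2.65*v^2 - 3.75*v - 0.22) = 1.45*v^2 - 10.47*v - 1.56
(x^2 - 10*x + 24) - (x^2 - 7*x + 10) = 14 - 3*x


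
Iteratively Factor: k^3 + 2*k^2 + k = (k + 1)*(k^2 + k) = (k + 1)^2*(k)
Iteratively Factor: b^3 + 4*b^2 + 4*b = (b)*(b^2 + 4*b + 4) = b*(b + 2)*(b + 2)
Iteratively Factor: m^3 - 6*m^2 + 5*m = (m)*(m^2 - 6*m + 5) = m*(m - 1)*(m - 5)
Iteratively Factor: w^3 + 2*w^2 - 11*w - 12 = (w + 4)*(w^2 - 2*w - 3) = (w - 3)*(w + 4)*(w + 1)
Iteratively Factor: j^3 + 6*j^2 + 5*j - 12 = (j + 3)*(j^2 + 3*j - 4) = (j + 3)*(j + 4)*(j - 1)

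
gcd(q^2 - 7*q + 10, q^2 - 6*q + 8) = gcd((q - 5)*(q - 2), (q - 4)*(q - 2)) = q - 2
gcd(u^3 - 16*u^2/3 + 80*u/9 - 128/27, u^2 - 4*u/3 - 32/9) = u - 8/3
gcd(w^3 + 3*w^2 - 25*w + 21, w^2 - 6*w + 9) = w - 3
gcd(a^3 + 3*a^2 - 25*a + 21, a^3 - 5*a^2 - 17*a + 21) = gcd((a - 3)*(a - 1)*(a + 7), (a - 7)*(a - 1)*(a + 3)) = a - 1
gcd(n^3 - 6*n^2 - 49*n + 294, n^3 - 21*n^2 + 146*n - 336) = n^2 - 13*n + 42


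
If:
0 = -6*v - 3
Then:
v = -1/2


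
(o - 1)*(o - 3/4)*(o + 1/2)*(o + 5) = o^4 + 15*o^3/4 - 51*o^2/8 - o/4 + 15/8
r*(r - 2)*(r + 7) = r^3 + 5*r^2 - 14*r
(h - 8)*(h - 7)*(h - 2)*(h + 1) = h^4 - 16*h^3 + 69*h^2 - 26*h - 112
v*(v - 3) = v^2 - 3*v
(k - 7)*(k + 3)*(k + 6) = k^3 + 2*k^2 - 45*k - 126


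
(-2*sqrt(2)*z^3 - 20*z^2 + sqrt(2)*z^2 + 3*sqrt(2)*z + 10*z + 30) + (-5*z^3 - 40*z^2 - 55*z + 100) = -5*z^3 - 2*sqrt(2)*z^3 - 60*z^2 + sqrt(2)*z^2 - 45*z + 3*sqrt(2)*z + 130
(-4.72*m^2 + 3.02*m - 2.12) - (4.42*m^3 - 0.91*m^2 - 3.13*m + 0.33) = -4.42*m^3 - 3.81*m^2 + 6.15*m - 2.45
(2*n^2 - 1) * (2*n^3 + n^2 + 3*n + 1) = 4*n^5 + 2*n^4 + 4*n^3 + n^2 - 3*n - 1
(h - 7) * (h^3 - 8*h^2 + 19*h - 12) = h^4 - 15*h^3 + 75*h^2 - 145*h + 84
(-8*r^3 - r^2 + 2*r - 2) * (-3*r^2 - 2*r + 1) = 24*r^5 + 19*r^4 - 12*r^3 + r^2 + 6*r - 2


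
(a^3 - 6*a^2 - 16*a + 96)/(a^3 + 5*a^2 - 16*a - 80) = (a - 6)/(a + 5)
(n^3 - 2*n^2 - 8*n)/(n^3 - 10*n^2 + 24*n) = (n + 2)/(n - 6)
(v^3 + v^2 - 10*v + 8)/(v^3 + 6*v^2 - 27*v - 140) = (v^2 - 3*v + 2)/(v^2 + 2*v - 35)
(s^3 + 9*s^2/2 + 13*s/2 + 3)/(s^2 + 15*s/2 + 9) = (s^2 + 3*s + 2)/(s + 6)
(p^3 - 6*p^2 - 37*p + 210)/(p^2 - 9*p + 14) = (p^2 + p - 30)/(p - 2)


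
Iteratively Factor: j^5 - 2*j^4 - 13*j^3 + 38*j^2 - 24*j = (j - 2)*(j^4 - 13*j^2 + 12*j) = (j - 3)*(j - 2)*(j^3 + 3*j^2 - 4*j) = (j - 3)*(j - 2)*(j + 4)*(j^2 - j) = (j - 3)*(j - 2)*(j - 1)*(j + 4)*(j)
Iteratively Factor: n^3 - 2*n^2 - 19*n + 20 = (n - 5)*(n^2 + 3*n - 4) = (n - 5)*(n + 4)*(n - 1)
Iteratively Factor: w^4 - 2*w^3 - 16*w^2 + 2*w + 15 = (w - 1)*(w^3 - w^2 - 17*w - 15) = (w - 1)*(w + 3)*(w^2 - 4*w - 5) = (w - 5)*(w - 1)*(w + 3)*(w + 1)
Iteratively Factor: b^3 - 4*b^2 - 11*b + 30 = (b - 2)*(b^2 - 2*b - 15) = (b - 2)*(b + 3)*(b - 5)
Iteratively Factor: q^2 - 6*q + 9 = (q - 3)*(q - 3)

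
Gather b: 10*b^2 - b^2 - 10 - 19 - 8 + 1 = 9*b^2 - 36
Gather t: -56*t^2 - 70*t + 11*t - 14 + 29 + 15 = -56*t^2 - 59*t + 30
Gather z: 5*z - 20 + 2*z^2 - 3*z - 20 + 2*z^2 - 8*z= 4*z^2 - 6*z - 40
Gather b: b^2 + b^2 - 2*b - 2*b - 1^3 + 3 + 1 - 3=2*b^2 - 4*b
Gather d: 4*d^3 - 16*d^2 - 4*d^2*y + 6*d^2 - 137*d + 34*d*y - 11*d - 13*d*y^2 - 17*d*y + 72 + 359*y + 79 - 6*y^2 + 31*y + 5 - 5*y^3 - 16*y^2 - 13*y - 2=4*d^3 + d^2*(-4*y - 10) + d*(-13*y^2 + 17*y - 148) - 5*y^3 - 22*y^2 + 377*y + 154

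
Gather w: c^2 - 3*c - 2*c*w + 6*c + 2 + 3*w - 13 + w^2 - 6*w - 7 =c^2 + 3*c + w^2 + w*(-2*c - 3) - 18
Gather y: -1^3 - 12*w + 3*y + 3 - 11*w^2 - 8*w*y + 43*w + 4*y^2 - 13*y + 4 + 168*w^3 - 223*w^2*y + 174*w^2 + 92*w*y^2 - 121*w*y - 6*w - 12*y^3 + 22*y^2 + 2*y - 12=168*w^3 + 163*w^2 + 25*w - 12*y^3 + y^2*(92*w + 26) + y*(-223*w^2 - 129*w - 8) - 6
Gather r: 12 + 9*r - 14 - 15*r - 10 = -6*r - 12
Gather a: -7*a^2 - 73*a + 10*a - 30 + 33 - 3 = -7*a^2 - 63*a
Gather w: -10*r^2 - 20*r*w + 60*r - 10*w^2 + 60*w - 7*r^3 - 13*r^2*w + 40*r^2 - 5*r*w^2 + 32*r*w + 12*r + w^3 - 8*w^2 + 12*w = -7*r^3 + 30*r^2 + 72*r + w^3 + w^2*(-5*r - 18) + w*(-13*r^2 + 12*r + 72)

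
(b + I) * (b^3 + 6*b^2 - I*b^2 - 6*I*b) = b^4 + 6*b^3 + b^2 + 6*b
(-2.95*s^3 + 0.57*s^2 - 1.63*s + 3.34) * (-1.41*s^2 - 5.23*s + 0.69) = 4.1595*s^5 + 14.6248*s^4 - 2.7183*s^3 + 4.2088*s^2 - 18.5929*s + 2.3046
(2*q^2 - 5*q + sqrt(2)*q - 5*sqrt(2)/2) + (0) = 2*q^2 - 5*q + sqrt(2)*q - 5*sqrt(2)/2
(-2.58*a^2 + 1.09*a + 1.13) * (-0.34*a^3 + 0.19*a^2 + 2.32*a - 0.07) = 0.8772*a^5 - 0.8608*a^4 - 6.1627*a^3 + 2.9241*a^2 + 2.5453*a - 0.0791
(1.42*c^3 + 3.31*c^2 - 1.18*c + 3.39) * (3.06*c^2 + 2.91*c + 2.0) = 4.3452*c^5 + 14.2608*c^4 + 8.8613*c^3 + 13.5596*c^2 + 7.5049*c + 6.78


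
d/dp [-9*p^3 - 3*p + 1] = -27*p^2 - 3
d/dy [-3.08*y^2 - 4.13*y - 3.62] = -6.16*y - 4.13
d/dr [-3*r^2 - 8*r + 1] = -6*r - 8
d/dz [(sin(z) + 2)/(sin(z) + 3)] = cos(z)/(sin(z) + 3)^2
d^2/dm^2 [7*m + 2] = 0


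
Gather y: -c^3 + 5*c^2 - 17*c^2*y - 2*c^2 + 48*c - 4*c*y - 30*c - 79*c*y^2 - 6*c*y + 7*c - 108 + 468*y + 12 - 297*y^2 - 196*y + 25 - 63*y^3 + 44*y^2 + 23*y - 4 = -c^3 + 3*c^2 + 25*c - 63*y^3 + y^2*(-79*c - 253) + y*(-17*c^2 - 10*c + 295) - 75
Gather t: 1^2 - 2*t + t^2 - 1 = t^2 - 2*t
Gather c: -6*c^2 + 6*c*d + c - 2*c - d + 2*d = -6*c^2 + c*(6*d - 1) + d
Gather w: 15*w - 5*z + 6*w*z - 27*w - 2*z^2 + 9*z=w*(6*z - 12) - 2*z^2 + 4*z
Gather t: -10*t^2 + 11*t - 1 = -10*t^2 + 11*t - 1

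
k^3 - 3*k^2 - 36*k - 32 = (k - 8)*(k + 1)*(k + 4)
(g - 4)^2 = g^2 - 8*g + 16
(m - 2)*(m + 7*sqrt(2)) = m^2 - 2*m + 7*sqrt(2)*m - 14*sqrt(2)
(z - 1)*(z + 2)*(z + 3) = z^3 + 4*z^2 + z - 6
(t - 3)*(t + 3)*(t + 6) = t^3 + 6*t^2 - 9*t - 54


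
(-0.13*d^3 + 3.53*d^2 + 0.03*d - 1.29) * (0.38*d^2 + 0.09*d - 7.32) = -0.0494*d^5 + 1.3297*d^4 + 1.2807*d^3 - 26.3271*d^2 - 0.3357*d + 9.4428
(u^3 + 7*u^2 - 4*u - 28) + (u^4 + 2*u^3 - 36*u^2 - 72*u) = u^4 + 3*u^3 - 29*u^2 - 76*u - 28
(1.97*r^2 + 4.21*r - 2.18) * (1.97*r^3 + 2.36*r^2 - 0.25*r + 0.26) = 3.8809*r^5 + 12.9429*r^4 + 5.1485*r^3 - 5.6851*r^2 + 1.6396*r - 0.5668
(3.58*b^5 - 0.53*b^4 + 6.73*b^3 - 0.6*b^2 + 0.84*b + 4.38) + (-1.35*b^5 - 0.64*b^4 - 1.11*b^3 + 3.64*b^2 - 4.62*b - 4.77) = 2.23*b^5 - 1.17*b^4 + 5.62*b^3 + 3.04*b^2 - 3.78*b - 0.39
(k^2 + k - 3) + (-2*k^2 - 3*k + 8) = -k^2 - 2*k + 5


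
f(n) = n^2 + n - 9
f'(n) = 2*n + 1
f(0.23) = -8.72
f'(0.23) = 1.46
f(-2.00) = -7.00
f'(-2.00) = -3.00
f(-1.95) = -7.15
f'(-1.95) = -2.90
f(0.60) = -8.04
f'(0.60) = 2.20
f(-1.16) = -8.81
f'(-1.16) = -1.32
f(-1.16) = -8.81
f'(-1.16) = -1.32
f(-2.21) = -6.33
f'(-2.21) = -3.42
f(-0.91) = -9.08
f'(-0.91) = -0.82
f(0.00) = -9.00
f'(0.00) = 1.00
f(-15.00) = 201.00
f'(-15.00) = -29.00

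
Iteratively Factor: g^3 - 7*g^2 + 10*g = (g)*(g^2 - 7*g + 10) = g*(g - 5)*(g - 2)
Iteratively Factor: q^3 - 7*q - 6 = (q + 1)*(q^2 - q - 6) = (q - 3)*(q + 1)*(q + 2)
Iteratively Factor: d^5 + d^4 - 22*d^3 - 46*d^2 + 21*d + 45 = (d + 3)*(d^4 - 2*d^3 - 16*d^2 + 2*d + 15) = (d - 1)*(d + 3)*(d^3 - d^2 - 17*d - 15) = (d - 1)*(d + 3)^2*(d^2 - 4*d - 5) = (d - 1)*(d + 1)*(d + 3)^2*(d - 5)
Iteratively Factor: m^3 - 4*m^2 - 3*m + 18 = (m - 3)*(m^2 - m - 6) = (m - 3)*(m + 2)*(m - 3)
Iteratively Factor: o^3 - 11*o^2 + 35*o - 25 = (o - 5)*(o^2 - 6*o + 5) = (o - 5)*(o - 1)*(o - 5)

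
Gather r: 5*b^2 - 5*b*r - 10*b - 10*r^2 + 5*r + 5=5*b^2 - 10*b - 10*r^2 + r*(5 - 5*b) + 5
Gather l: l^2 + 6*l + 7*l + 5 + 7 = l^2 + 13*l + 12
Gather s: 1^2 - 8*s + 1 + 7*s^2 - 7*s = 7*s^2 - 15*s + 2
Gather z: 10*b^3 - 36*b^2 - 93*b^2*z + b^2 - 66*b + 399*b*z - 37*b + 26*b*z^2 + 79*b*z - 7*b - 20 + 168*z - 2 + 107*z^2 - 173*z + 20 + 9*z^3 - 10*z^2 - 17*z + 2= 10*b^3 - 35*b^2 - 110*b + 9*z^3 + z^2*(26*b + 97) + z*(-93*b^2 + 478*b - 22)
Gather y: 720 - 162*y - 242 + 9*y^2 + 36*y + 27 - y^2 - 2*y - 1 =8*y^2 - 128*y + 504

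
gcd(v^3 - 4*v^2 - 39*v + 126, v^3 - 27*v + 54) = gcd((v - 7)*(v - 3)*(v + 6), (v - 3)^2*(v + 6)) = v^2 + 3*v - 18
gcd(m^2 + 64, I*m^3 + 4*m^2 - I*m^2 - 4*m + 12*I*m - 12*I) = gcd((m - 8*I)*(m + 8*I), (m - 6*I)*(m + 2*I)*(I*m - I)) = 1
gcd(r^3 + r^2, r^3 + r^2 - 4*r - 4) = r + 1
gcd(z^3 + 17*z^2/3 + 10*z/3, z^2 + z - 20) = z + 5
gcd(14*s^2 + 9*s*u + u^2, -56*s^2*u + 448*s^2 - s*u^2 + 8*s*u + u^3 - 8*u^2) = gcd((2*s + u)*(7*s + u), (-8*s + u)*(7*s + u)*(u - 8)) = 7*s + u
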